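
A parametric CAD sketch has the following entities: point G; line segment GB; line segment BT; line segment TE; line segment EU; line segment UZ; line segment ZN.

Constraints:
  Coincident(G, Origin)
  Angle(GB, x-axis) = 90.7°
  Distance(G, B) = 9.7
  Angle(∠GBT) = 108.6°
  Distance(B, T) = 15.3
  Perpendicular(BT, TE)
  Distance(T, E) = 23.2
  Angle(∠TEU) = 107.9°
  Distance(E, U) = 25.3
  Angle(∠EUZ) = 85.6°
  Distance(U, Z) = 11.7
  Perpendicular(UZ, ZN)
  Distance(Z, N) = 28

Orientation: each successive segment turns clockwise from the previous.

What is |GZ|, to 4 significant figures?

13.38

G is at the origin; GB runs at 90.7° with length 9.7, so B = (-0.1185, 9.699). ∠GBT = 108.6° gives BT at 19.30° from the x-axis; with |BT| = 15.3, T = (14.32, 14.76). The perpendicularity gives TE at right angles to BT, so TE runs at -70.70°; with |TE| = 23.2, E = (21.99, -7.140). ∠TEU = 107.9° gives EU at -142.8° from the x-axis; with |EU| = 25.3, U = (1.837, -22.44). ∠EUZ = 85.6° gives UZ at 122.8° from the x-axis; with |UZ| = 11.7, Z = (-4.501, -12.60). Then |GZ| = |Z − G| = 13.38.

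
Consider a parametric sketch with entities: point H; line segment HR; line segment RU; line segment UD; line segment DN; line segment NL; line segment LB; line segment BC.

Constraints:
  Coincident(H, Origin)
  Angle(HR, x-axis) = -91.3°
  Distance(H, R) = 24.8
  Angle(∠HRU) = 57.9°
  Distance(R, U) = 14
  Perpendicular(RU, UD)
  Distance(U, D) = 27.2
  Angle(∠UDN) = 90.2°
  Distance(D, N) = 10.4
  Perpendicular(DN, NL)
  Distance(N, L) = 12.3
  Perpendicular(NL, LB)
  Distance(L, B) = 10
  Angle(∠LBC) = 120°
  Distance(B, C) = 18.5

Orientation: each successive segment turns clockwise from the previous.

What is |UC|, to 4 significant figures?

32.14

H is at the origin; HR runs at -91.3° with length 24.8, so R = (-0.5626, -24.79). ∠HRU = 57.9° gives RU at 146.6° from the x-axis; with |RU| = 14.0, U = (-12.25, -17.09). RU is perpendicular to UD, so UD runs at 56.60°; with |UD| = 27.2, D = (2.723, 5.621). ∠UDN = 90.2° gives DN at -33.20° from the x-axis; with |DN| = 10.4, N = (11.42, -0.07368). The perpendicularity gives NL at right angles to DN, so NL runs at -123.2°; with |NL| = 12.3, L = (4.690, -10.37). NL is perpendicular to LB, so LB runs at 146.8°; with |LB| = 10.0, B = (-3.678, -4.890). ∠LBC = 120.0° gives BC at 86.80° from the x-axis; with |BC| = 18.5, C = (-2.645, 13.58). Then |UC| = |C − U| = 32.14.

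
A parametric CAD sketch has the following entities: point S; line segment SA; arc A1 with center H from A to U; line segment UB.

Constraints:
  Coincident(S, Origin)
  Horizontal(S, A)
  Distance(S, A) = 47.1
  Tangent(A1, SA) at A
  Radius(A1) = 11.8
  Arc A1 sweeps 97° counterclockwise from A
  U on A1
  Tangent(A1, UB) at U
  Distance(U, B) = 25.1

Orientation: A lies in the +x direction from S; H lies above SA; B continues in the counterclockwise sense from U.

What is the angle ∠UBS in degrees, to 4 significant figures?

62.62°

S is at the origin; SA is horizontal with |SA| = 47.1 and A on the +x side, so A = (47.10, 0.000). The tangent condition forces HA to be normal to SA, so H = A + (0, 11.8) = (47.10, 11.80). On A1, A sits at bearing -90° from H; a 97° counterclockwise sweep puts U at bearing 7°, so U = H + 11.8·(cos 7°, sin 7°) = (58.81, 13.24). The tangent condition forces HU to be normal to UB, so UB runs along (−sin 7°, cos 7°); with |UB| = 25.1, B = (55.75, 38.15). Then cos ∠UBS = BU·BS / (|BU||BS|), giving 62.62°.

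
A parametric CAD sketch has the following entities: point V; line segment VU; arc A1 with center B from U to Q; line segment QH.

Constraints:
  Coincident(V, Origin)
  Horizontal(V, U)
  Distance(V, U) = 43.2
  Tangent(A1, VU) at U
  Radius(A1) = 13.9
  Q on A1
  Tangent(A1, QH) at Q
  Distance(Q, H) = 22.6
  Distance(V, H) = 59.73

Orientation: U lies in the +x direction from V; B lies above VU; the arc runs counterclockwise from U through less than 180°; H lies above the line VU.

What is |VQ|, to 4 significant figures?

59.04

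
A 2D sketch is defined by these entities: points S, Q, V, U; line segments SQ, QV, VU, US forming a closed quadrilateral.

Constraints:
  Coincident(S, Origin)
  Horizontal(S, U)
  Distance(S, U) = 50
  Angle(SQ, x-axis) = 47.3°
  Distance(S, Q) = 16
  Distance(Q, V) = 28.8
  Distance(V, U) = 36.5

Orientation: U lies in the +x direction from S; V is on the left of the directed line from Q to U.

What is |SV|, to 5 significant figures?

44.778

S is at the origin; S and U share the same y with |SU| = 50.0 and U in +x, so U = (50.0, 0). SQ runs at 47.3° with |SQ| = 16.0, so Q = (10.851, 11.759). V is determined by |QV| = 28.8 and |VU| = 36.5 together: it lies at the intersection of circle(Q, 28.8) and circle(U, 36.5). With |QU| = 40.877, the foot of the radical line on QU is 14.288 from Q and the perpendicular offset is √(28.8² − 14.288²) = 25.006. Taking the left-of-QU solution: V = (31.728, 31.597).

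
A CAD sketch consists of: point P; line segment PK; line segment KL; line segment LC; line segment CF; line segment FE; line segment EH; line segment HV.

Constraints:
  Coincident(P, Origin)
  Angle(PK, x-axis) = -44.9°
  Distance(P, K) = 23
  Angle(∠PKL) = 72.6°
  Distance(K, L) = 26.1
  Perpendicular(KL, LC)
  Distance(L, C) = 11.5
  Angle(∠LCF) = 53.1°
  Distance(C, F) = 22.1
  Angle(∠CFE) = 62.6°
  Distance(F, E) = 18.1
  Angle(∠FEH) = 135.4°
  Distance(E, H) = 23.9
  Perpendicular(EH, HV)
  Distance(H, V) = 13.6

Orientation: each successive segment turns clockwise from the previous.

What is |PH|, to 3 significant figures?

47.0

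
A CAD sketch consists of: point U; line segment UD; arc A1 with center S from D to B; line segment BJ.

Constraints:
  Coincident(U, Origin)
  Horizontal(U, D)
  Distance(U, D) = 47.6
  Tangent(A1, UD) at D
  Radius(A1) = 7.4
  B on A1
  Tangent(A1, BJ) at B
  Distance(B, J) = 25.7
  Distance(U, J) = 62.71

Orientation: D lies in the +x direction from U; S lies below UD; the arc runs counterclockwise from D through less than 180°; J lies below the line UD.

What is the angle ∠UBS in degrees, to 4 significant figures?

137.6°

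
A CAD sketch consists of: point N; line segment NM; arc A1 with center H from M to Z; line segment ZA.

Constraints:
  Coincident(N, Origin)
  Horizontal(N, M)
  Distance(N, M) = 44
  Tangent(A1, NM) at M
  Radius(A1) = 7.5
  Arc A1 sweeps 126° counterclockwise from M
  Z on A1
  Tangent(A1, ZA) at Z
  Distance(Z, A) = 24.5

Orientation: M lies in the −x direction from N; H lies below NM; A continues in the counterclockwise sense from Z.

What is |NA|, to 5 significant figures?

47.738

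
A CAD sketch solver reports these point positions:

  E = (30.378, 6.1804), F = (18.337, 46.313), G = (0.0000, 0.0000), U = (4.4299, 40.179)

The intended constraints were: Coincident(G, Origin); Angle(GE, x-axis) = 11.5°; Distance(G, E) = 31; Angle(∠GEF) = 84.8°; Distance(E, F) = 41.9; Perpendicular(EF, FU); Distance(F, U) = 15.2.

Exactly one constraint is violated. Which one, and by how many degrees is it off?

Perpendicular(EF, FU) — off by 7.10°.

G = (0.00, 0.00) ✓; GE at 11.50° ✓; |GE| = 31.00 ✓; ∠GEF = 84.80° ✓; |EF| = 41.90 ✓; ∠(EF, FU) = 97.10° ✗; |FU| = 15.20 ✓.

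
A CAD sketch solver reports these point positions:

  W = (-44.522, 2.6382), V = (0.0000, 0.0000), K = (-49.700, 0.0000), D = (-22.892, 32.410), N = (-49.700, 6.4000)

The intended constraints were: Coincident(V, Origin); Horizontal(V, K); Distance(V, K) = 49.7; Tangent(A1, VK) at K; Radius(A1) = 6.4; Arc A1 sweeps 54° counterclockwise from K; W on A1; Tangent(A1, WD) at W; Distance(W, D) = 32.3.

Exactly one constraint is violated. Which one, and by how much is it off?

Distance(W, D) = 32.3 — off by 4.50.

V = (0.00, 0.00) ✓; V.y = 0.00, K.y = 0.00 ✓; |VK| = 49.70 ✓; ∠(NK, KV) = 90.00° ✓; |NK| = 6.400 ✓; bearing(N→W) − bearing(N→K) = 54.00° ✓; |NW| = 6.400 ✓; ∠(NW, WD) = 90.00° ✓; |WD| = 36.80 ✗.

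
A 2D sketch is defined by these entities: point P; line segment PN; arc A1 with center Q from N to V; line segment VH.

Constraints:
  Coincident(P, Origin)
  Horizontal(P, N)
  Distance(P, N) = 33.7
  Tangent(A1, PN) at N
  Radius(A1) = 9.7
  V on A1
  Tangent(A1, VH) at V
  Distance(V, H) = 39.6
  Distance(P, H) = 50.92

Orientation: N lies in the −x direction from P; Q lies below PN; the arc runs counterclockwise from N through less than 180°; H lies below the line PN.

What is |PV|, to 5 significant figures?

44.318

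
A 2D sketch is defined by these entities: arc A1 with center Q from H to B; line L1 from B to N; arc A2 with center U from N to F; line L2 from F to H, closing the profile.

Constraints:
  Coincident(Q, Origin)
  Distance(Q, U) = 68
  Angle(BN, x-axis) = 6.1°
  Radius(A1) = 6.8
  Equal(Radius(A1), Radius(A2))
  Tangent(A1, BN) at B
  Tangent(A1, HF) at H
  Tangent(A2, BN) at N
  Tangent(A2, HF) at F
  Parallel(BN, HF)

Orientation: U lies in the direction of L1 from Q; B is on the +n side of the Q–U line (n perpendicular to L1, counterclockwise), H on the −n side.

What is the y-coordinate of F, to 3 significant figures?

0.464

The slot axis is L1's direction at 6.1°, so u = (cos 6.1°, sin 6.1°) = (0.994, 0.106) and n = (−sin 6.1°, cos 6.1°) = (-0.106, 0.994). Q is at the origin and U lies 68.0 along u from Q, so U = 68.0·u = (67.6, 7.23). Tangency of A1 to both parallel lines with radius 6.8 puts B and H at Q ± 6.8·n: B = (-0.723, 6.76), H = (0.723, -6.76). Equal radii place N and F the same way about U: N = U + 6.8·n = (66.9, 14.0), F = U − 6.8·n = (68.3, 0.464). So F.y = 0.464.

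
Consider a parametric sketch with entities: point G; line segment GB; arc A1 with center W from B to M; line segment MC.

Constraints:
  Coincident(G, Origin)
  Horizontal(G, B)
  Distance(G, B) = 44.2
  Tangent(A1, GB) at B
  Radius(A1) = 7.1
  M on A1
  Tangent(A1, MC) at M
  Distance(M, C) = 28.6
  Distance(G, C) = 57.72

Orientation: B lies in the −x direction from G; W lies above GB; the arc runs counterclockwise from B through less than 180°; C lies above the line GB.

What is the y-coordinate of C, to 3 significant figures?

36.6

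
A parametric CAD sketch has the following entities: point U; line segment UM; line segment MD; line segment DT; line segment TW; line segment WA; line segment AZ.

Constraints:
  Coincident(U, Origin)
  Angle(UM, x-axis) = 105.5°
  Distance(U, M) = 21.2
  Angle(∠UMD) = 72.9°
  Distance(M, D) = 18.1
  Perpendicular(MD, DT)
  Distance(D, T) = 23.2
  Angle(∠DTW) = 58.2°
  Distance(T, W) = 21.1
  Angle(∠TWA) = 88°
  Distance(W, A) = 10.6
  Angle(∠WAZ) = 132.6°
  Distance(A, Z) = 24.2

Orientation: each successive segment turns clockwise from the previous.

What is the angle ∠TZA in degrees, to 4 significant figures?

54.51°

U is at the origin; UM runs at 105.5° with length 21.2, so M = (-5.665, 20.43). ∠UMD = 72.9° gives MD at -1.600° from the x-axis; with |MD| = 18.1, D = (12.43, 19.92). The perpendicularity gives DT at right angles to MD, so DT runs at -91.60°; with |DT| = 23.2, T = (11.78, -3.267). ∠DTW = 58.2° gives TW at 146.6° from the x-axis; with |TW| = 21.1, W = (-5.836, 8.348). ∠TWA = 88.0° gives WA at 54.60° from the x-axis; with |WA| = 10.6, A = (0.3048, 16.99). ∠WAZ = 132.6° gives AZ at 7.200° from the x-axis; with |AZ| = 24.2, Z = (24.31, 20.02). Then cos ∠TZA = ZT·ZA / (|ZT||ZA|), giving 54.51°.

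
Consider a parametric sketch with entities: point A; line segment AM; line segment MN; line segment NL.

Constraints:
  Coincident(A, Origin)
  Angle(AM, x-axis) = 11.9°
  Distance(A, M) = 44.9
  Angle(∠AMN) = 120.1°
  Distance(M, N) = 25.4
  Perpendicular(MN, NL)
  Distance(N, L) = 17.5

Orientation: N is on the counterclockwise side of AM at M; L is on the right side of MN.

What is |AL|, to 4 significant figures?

73.97

∠AMN = 120.1°, so MN runs at 11.9° + (180° − 120.1°) = 71.80° from the x-axis; with |MN| = 25.4, N = M + 25.4·(cos 71.80°, sin 71.80°) = (51.87, 33.39). MN ⟂ NL; with |NL| = 17.5 on the right of MN, L = N + 17.5·(0.9500, -0.3123) = (68.49, 27.92). Then |AL| = |L − A| = 73.97.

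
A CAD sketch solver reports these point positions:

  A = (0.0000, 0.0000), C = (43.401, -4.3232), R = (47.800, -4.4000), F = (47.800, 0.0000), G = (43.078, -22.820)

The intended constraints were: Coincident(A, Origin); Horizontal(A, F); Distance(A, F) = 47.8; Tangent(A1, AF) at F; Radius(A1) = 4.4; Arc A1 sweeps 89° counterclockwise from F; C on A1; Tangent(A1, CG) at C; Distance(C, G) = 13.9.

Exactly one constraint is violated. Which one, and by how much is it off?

Distance(C, G) = 13.9 — off by 4.60.

A = (0.00, 0.00) ✓; A.y = 0.00, F.y = 0.00 ✓; |AF| = 47.80 ✓; ∠(RF, FA) = 90.00° ✓; |RF| = 4.400 ✓; bearing(R→C) − bearing(R→F) = 89.00° ✓; |RC| = 4.400 ✓; ∠(RC, CG) = 90.00° ✓; |CG| = 18.50 ✗.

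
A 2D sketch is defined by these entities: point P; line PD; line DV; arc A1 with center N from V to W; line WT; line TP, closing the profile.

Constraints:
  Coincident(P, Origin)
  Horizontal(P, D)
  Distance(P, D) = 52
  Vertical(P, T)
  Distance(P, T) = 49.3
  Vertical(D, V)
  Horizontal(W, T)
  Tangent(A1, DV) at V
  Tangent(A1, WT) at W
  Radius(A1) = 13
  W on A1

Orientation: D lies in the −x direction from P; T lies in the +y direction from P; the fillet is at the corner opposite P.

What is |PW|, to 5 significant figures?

62.861

P is at the origin; P and D share the same y with |PD| = 52.0 and D on the −x side, so D = (-52.000, 0.0000). P and T share the same x with |PT| = 49.3 and T on the +y side, so T = (0.0000, 49.300). The virtual corner opposite P is at (-52.000, 49.300). Since A1 is tangent to DV there, NV ⟂ DV and tangency of A1 to WT means the radius NW is perpendicular to WT, with radius 13.0, so the center N sits 13.0 in from both sides at N = (-39.000, 36.300). That places the tangent points at V = (-52.000, 36.300) on DV and W = (-39.000, 49.300) on WT. Then |PW| = |W − P| = 62.861.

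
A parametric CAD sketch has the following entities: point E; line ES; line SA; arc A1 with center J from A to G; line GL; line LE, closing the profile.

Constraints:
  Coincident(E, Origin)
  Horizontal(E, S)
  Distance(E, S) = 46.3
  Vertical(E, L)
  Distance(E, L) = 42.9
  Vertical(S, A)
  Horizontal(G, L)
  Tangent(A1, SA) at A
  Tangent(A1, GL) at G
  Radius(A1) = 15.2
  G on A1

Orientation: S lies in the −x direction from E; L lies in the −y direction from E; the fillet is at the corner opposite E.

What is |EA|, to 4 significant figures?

53.95

E is at the origin; ES is horizontal with |ES| = 46.3 and S on the −x side, so S = (-46.30, 0.000). E and L share the same x with |EL| = 42.9 and L on the −y side, so L = (0.000, -42.90). The virtual corner opposite E is at (-46.30, -42.90). A1 meets SA tangentially, so JA is at right angles to SA and since A1 is tangent to GL there, JG ⟂ GL, with radius 15.2, so the center J sits 15.2 in from both sides at J = (-31.10, -27.70). That places the tangent points at A = (-46.30, -27.70) on SA and G = (-31.10, -42.90) on GL. Then |EA| = |A − E| = 53.95.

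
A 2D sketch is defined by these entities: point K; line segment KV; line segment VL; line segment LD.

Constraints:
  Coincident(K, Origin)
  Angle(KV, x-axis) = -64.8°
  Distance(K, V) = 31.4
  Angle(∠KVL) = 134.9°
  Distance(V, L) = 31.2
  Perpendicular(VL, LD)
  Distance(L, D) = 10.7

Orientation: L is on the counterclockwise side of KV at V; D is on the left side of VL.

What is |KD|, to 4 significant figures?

54.60

∠KVL = 134.9°, so VL runs at -64.8° + (180° − 134.9°) = -19.70° from the x-axis; with |VL| = 31.2, L = V + 31.2·(cos -19.70°, sin -19.70°) = (42.74, -38.93). VL ⟂ LD; with |LD| = 10.7 on the left of VL, D = L + 10.7·(0.3371, 0.9415) = (46.35, -28.86). Then |KD| = |D − K| = 54.60.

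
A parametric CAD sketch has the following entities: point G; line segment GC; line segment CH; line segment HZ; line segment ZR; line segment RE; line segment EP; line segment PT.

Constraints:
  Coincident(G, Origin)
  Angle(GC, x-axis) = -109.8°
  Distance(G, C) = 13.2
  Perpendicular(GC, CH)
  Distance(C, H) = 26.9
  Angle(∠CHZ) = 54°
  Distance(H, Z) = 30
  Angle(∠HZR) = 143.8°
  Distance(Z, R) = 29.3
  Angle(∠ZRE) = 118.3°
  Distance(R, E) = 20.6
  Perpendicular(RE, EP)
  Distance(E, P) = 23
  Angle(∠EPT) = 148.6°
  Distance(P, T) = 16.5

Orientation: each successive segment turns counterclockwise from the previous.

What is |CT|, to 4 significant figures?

2.398

G is at the origin; GC runs at -109.8° with length 13.2, so C = (-4.471, -12.42). GC ⟂ CH, so CH runs at -19.80°; with |CH| = 26.9, H = (20.84, -21.53). ∠CHZ = 54.0° gives HZ at 106.2° from the x-axis; with |HZ| = 30.0, Z = (12.47, 7.277). ∠HZR = 143.8° gives ZR at 142.4° from the x-axis; with |ZR| = 29.3, R = (-10.75, 25.15). ∠ZRE = 118.3° gives RE at -155.9° from the x-axis; with |RE| = 20.6, E = (-29.55, 16.74). The perpendicularity gives EP at right angles to RE, so EP runs at -65.90°; with |EP| = 23.0, P = (-20.16, -4.252). ∠EPT = 148.6° gives PT at -34.50° from the x-axis; with |PT| = 16.5, T = (-6.560, -13.60). Then |CT| = |T − C| = 2.398.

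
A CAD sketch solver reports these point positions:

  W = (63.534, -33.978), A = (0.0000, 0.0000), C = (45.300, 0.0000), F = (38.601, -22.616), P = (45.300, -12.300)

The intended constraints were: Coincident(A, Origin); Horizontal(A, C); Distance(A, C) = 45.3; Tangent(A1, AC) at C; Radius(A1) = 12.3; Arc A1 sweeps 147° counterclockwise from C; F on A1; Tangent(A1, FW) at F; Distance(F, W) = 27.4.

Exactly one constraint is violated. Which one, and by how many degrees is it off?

Tangent(A1, FW) at F — off by 8.50°.

A = (0.00, 0.00) ✓; A.y = 0.00, C.y = 0.00 ✓; |AC| = 45.30 ✓; ∠(PC, CA) = 90.00° ✓; |PC| = 12.30 ✓; bearing(P→F) − bearing(P→C) = 147.0° ✓; |PF| = 12.30 ✓; ∠(PF, FW) = 81.50° ✗; |FW| = 27.40 ✓.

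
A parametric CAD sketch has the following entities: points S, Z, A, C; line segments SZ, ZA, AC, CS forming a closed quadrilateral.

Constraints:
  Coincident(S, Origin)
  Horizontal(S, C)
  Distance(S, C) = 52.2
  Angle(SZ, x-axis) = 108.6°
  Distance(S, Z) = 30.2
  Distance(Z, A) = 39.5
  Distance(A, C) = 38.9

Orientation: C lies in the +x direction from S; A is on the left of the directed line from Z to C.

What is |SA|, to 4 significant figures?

43.51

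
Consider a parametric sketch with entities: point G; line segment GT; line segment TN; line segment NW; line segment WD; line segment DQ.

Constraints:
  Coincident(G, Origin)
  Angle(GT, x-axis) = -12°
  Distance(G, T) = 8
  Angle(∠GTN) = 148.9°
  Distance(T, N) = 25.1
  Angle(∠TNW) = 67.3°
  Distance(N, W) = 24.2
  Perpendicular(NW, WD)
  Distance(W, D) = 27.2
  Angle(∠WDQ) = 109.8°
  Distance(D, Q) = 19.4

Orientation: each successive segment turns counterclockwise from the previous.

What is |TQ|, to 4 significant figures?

11.26

G is at the origin; GT runs at -12.0° with length 8.0, so T = (7.825, -1.663). ∠GTN = 148.9° gives TN at 19.10° from the x-axis; with |TN| = 25.1, N = (31.54, 6.550). ∠TNW = 67.3° gives NW at 131.8° from the x-axis; with |NW| = 24.2, W = (15.41, 24.59). NW ⟂ WD, so WD runs at -138.2°; with |WD| = 27.2, D = (-4.864, 6.461). ∠WDQ = 109.8° gives DQ at -68.00° from the x-axis; with |DQ| = 19.4, Q = (2.404, -11.53). Then |TQ| = |Q − T| = 11.26.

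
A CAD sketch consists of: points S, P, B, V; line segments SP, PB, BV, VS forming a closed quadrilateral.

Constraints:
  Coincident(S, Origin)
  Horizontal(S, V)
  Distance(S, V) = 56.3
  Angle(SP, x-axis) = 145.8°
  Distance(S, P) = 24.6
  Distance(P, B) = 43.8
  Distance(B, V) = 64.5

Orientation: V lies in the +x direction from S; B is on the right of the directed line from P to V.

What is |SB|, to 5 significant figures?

26.360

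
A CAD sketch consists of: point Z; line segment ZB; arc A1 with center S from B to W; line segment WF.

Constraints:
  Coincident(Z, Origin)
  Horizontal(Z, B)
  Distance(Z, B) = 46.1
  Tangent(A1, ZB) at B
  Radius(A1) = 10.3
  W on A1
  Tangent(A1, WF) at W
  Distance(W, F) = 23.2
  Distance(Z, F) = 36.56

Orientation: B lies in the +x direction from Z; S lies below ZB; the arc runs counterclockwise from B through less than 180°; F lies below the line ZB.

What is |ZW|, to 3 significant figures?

37.4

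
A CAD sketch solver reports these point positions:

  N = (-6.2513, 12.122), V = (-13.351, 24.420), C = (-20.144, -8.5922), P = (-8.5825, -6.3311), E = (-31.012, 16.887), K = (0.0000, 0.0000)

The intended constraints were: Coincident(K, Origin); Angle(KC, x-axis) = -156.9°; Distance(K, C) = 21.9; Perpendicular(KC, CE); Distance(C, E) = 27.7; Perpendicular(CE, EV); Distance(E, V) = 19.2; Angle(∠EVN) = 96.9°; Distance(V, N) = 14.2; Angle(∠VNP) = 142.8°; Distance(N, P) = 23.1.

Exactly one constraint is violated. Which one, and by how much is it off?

Distance(N, P) = 23.1 — off by 4.50.

K = (0.00, 0.00) ✓; KC at -156.9° ✓; |KC| = 21.90 ✓; ∠(KC, CE) = 90.00° ✓; |CE| = 27.70 ✓; ∠(CE, EV) = 90.00° ✓; |EV| = 19.20 ✓; ∠EVN = 96.90° ✓; |VN| = 14.20 ✓; ∠VNP = 142.8° ✓; |NP| = 18.60 ✗.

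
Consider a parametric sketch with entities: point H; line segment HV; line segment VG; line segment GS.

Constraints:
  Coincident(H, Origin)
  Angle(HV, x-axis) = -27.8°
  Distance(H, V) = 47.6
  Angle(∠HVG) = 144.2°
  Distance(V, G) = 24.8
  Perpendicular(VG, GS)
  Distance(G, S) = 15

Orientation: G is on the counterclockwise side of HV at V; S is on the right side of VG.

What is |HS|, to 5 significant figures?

76.525

H is at the origin; HV runs at -27.8° with length 47.6, so V = 47.6·(cos -27.8°, sin -27.8°) = (42.106, -22.200). ∠HVG = 144.2°, so VG runs at -27.8° + (180° − 144.2°) = 8.0000° from the x-axis; with |VG| = 24.8, G = V + 24.8·(cos 8.0000°, sin 8.0000°) = (66.665, -18.749). VG ⟂ GS; with |GS| = 15.0 on the right of VG, S = G + 15.0·(0.13917, -0.99027) = (68.752, -33.603). Then |HS| = |S − H| = 76.525.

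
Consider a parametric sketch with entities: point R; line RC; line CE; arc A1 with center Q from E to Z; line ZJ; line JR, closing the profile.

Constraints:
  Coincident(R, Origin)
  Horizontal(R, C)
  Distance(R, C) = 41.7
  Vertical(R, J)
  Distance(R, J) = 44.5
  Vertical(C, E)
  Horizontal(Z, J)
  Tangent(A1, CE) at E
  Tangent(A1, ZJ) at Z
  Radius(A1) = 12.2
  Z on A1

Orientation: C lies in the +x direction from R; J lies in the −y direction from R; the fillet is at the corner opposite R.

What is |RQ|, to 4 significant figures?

43.74

RJ is vertical with |RJ| = 44.5 and J on the −y side, so J = (0.000, -44.50). The virtual corner opposite R is at (41.70, -44.50). Tangency of A1 to CE means the radius QE is perpendicular to CE and tangency of A1 to ZJ means the radius QZ is perpendicular to ZJ, with radius 12.2, so the center Q sits 12.2 in from both sides at Q = (29.50, -32.30). Then |RQ| = |Q − R| = 43.74.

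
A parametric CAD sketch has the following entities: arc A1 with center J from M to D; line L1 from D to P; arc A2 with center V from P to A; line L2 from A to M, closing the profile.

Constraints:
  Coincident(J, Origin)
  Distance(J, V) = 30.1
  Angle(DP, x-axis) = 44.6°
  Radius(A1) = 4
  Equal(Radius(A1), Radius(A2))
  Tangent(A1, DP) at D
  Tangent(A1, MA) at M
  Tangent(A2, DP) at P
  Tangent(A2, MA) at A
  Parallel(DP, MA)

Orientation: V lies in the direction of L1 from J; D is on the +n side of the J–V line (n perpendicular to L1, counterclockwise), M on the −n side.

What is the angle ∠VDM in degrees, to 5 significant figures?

82.430°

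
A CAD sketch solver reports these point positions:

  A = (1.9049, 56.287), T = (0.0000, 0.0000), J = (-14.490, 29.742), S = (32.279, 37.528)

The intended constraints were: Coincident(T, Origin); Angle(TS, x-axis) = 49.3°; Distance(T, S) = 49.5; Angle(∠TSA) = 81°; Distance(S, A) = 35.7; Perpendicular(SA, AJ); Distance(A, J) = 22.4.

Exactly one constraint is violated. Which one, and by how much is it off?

Distance(A, J) = 22.4 — off by 8.80.

T = (0.00, 0.00) ✓; TS at 49.30° ✓; |TS| = 49.50 ✓; ∠TSA = 81.00° ✓; |SA| = 35.70 ✓; ∠(SA, AJ) = 90.00° ✓; |AJ| = 31.20 ✗.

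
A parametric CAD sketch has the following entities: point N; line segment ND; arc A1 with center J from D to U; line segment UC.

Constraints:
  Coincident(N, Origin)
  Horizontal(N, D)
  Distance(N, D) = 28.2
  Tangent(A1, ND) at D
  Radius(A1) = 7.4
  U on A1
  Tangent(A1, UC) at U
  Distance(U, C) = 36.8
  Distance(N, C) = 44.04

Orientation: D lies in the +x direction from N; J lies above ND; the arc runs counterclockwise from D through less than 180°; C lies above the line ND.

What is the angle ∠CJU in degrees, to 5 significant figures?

78.630°

Checks: N = (0.00, 0.00) ✓; |JU| = 7.400 ✓; ∠(JU, UC) = 90.00° ✓; |UC| = 36.80 ✓; |NC| = 44.04 ✓.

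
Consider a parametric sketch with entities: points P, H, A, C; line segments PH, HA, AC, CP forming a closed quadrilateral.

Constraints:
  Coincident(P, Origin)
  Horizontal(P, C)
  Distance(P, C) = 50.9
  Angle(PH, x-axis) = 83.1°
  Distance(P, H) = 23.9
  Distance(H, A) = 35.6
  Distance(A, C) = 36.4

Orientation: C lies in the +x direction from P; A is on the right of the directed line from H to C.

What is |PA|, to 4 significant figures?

18.37

P is at the origin; P and C share the same y with |PC| = 50.9 and C in +x, so C = (50.9, 0). PH runs at 83.1° with |PH| = 23.9, so H = (2.871, 23.73). A is determined by |HA| = 35.6 and |AC| = 36.4 together: it lies at the intersection of circle(H, 35.6) and circle(C, 36.4). With |HC| = 53.57, the foot of the radical line on HC is 26.25 from H and the perpendicular offset is √(35.6² − 26.25²) = 24.05. Taking the right-of-HC solution: A = (15.75, -9.461).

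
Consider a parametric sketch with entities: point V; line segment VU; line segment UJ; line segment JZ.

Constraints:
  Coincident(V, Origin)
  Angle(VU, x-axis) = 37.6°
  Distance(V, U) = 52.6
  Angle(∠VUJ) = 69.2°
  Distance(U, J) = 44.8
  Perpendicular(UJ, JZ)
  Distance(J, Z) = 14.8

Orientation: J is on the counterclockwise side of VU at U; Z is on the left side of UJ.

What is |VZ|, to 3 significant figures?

43.2

V is at the origin; VU runs at 37.6° with length 52.6, so U = 52.6·(cos 37.6°, sin 37.6°) = (41.7, 32.1). ∠VUJ = 69.2°, so UJ runs at 37.6° + (180° − 69.2°) = 148° from the x-axis; with |UJ| = 44.8, J = U + 44.8·(cos 148°, sin 148°) = (3.52, 55.6). UJ ⟂ JZ; with |JZ| = 14.8 on the left of UJ, Z = J + 14.8·(-0.524, -0.852) = (-4.24, 43.0). Then |VZ| = |Z − V| = 43.2.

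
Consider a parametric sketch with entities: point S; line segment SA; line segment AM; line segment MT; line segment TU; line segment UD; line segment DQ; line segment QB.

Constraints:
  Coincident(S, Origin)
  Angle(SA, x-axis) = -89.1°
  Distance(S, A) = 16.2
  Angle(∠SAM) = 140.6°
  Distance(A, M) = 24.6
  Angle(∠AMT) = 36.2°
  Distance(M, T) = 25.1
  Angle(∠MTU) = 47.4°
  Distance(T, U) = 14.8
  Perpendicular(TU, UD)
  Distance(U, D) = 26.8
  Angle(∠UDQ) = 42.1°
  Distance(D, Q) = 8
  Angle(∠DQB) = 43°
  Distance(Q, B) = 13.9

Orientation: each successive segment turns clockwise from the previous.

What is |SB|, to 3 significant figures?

44.4

∠UDQ = 42.1° gives DQ at 87.2° from the x-axis; with |DQ| = 8.0, Q = (-22.1, -31.8). ∠DQB = 43.0° gives QB at -49.8° from the x-axis; with |QB| = 13.9, B = (-13.1, -42.4). Then |SB| = |B − S| = 44.4.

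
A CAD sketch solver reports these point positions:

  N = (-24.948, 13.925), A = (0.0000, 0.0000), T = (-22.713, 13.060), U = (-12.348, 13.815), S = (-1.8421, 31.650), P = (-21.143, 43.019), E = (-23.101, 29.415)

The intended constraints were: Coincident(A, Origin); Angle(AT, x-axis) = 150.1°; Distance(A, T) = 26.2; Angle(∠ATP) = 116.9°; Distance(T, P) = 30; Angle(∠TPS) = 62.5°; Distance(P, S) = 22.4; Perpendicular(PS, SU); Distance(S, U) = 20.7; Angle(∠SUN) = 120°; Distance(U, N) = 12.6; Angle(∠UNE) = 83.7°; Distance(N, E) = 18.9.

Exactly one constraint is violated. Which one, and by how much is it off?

Distance(N, E) = 18.9 — off by 3.30.

A = (0.00, 0.00) ✓; AT at 150.1° ✓; |AT| = 26.20 ✓; ∠ATP = 116.9° ✓; |TP| = 30.00 ✓; ∠TPS = 62.50° ✓; |PS| = 22.40 ✓; ∠(PS, SU) = 90.00° ✓; |SU| = 20.70 ✓; ∠SUN = 120.0° ✓; |UN| = 12.60 ✓; ∠UNE = 83.70° ✓; |NE| = 15.60 ✗.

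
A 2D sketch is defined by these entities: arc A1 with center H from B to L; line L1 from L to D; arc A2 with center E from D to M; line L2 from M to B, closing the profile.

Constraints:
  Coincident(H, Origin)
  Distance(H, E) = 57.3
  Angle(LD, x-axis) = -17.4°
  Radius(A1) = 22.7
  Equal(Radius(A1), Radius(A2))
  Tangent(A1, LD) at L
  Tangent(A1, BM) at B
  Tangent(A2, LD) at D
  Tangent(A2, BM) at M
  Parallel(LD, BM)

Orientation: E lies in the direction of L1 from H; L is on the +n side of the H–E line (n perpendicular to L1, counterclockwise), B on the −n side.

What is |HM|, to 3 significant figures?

61.6

The slot axis is L1's direction at -17.4°, so u = (cos -17.4°, sin -17.4°) = (0.954, -0.299) and n = (−sin -17.4°, cos -17.4°) = (0.299, 0.954). H is at the origin and E lies 57.3 along u from H, so E = 57.3·u = (54.7, -17.1). Tangency of A1 to both parallel lines with radius 22.7 puts L and B at H ± 22.7·n: L = (6.79, 21.7), B = (-6.79, -21.7). Equal radii place D and M the same way about E: D = E + 22.7·n = (61.5, 4.53), M = E − 22.7·n = (47.9, -38.8). Then |HM| = |M − H| = 61.6.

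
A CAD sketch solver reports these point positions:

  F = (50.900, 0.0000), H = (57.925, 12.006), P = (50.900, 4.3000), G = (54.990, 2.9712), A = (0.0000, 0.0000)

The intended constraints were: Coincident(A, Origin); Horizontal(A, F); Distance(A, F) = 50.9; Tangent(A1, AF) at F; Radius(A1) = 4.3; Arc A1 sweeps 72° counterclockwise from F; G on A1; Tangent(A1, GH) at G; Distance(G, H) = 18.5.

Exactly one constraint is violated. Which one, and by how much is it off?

Distance(G, H) = 18.5 — off by 9.00.

A = (0.00, 0.00) ✓; A.y = 0.00, F.y = 0.00 ✓; |AF| = 50.90 ✓; ∠(PF, FA) = 90.00° ✓; |PF| = 4.300 ✓; bearing(P→G) − bearing(P→F) = 72.00° ✓; |PG| = 4.300 ✓; ∠(PG, GH) = 90.00° ✓; |GH| = 9.500 ✗.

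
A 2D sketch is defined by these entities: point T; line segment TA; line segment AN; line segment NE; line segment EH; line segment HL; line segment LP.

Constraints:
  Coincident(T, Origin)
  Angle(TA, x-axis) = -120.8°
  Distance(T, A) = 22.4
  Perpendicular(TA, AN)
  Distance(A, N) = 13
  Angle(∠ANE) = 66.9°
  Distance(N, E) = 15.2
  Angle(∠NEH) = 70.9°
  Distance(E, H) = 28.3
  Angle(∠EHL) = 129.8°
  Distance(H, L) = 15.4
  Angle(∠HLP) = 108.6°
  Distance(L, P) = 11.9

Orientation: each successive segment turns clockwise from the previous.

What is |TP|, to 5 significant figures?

46.172

T is at the origin; TA runs at -120.8° with length 22.4, so A = (-11.470, -19.241). The perpendicularity gives AN at right angles to TA, so AN runs at 149.20°; with |AN| = 13.0, N = (-22.636, -12.584). ∠ANE = 66.9° gives NE at 36.100° from the x-axis; with |NE| = 15.2, E = (-10.355, -3.6284). ∠NEH = 70.9° gives EH at -73.000° from the x-axis; with |EH| = 28.3, H = (-2.0807, -30.692). ∠EHL = 129.8° gives HL at -123.20° from the x-axis; with |HL| = 15.4, L = (-10.513, -43.578). ∠HLP = 108.6° gives LP at 165.40° from the x-axis; with |LP| = 11.9, P = (-22.029, -40.578). Then |TP| = |P − T| = 46.172.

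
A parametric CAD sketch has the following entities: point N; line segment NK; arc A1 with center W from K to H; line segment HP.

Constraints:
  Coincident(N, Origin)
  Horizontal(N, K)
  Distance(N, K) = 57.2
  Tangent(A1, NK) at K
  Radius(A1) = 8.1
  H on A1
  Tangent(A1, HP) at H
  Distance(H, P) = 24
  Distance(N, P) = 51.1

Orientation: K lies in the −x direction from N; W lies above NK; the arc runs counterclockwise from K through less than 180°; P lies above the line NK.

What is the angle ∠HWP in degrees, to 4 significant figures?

71.35°

N is at the origin; N and K share the same y with |NK| = 57.2 and K on the −x side, so K = (-57.20, 0.000). Tangency of A1 to NK means the radius WK is perpendicular to NK, so W = K + (0, 8.1) = (-57.20, 8.100). Since WH ⟂ HP (tangency), |WP| = √(8.1² + 24.0²) = 25.33 regardless of where H sits on A1. So P lies on both circle(N, 51.1) and circle(W, 25.33); the above-NK intersection is P = (-42.34, 28.61). H is the foot of the tangent from P: H = (-49.47, 5.695).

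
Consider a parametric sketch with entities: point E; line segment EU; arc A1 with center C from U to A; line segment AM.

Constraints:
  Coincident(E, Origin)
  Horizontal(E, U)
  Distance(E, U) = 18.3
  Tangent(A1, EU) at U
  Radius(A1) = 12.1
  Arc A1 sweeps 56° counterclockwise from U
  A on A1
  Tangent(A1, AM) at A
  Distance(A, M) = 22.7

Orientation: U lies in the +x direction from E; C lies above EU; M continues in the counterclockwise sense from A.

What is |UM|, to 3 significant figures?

33.2

E is at the origin; EU is horizontal with |EU| = 18.3 and U on the +x side, so U = (18.3, 0.00). Since A1 is tangent to EU there, CU ⟂ EU, so C = U + (0, 12.1) = (18.3, 12.1). On A1, U sits at bearing -90° from C; a 56° counterclockwise sweep puts A at bearing -34°, so A = C + 12.1·(cos -34°, sin -34°) = (28.3, 5.33). The tangent condition forces CA to be normal to AM, so AM runs along (−sin -34°, cos -34°); with |AM| = 22.7, M = (41.0, 24.2). Then |UM| = |M − U| = 33.2.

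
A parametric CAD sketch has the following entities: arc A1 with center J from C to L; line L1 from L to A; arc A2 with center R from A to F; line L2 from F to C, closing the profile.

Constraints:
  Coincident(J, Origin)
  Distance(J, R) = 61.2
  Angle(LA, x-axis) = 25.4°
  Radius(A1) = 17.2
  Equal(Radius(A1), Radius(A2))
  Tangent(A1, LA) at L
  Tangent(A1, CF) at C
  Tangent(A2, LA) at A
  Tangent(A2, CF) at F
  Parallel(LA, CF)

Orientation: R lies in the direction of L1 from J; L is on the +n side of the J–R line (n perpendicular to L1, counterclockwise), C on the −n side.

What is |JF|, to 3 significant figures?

63.6

The slot axis is L1's direction at 25.4°, so u = (cos 25.4°, sin 25.4°) = (0.903, 0.429) and n = (−sin 25.4°, cos 25.4°) = (-0.429, 0.903). J is at the origin and R lies 61.2 along u from J, so R = 61.2·u = (55.3, 26.3). Tangency of A1 to both parallel lines with radius 17.2 puts L and C at J ± 17.2·n: L = (-7.38, 15.5), C = (7.38, -15.5). Equal radii place A and F the same way about R: A = R + 17.2·n = (47.9, 41.8), F = R − 17.2·n = (62.7, 10.7). Then |JF| = |F − J| = 63.6.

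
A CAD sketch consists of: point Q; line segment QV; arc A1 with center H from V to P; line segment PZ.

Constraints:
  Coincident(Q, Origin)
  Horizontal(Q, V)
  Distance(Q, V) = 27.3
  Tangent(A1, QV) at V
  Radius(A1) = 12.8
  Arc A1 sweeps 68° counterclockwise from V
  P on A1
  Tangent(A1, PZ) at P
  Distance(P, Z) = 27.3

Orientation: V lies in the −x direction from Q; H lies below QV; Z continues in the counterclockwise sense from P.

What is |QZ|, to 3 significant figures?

59.6

Q is at the origin; Q and V share the same y with |QV| = 27.3 and V on the −x side, so V = (-27.3, 0.00). Tangency of A1 to QV means the radius HV is perpendicular to QV, so H = V + (0, -12.8) = (-27.3, -12.8). On A1, V sits at bearing 90° from H; a 68° counterclockwise sweep puts P at bearing 158°, so P = H + 12.8·(cos 158°, sin 158°) = (-39.2, -8.01). Tangency of A1 to PZ means the radius HP is perpendicular to PZ, so PZ runs along (−sin 158°, cos 158°); with |PZ| = 27.3, Z = (-49.4, -33.3). Then |QZ| = |Z − Q| = 59.6.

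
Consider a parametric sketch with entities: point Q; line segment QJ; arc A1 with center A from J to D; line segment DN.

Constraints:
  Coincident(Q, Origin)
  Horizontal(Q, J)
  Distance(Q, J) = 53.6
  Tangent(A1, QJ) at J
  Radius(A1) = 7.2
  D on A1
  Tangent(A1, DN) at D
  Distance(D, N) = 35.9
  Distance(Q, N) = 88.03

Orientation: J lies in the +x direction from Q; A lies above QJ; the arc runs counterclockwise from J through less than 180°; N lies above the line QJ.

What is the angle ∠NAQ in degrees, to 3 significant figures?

152°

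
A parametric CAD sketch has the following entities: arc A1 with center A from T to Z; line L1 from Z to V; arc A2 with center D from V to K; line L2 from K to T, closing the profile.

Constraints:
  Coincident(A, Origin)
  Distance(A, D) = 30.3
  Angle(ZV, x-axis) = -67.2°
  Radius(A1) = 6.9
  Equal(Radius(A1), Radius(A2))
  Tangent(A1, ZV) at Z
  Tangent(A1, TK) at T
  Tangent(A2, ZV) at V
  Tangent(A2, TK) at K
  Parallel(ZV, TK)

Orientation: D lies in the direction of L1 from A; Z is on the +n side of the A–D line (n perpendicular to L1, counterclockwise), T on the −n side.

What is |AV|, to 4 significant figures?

31.08

Tangency of A1 to both parallel lines with radius 6.9 puts Z and T at A ± 6.9·n: Z = (6.361, 2.674), T = (-6.361, -2.674). Equal radii place V and K the same way about D: V = D + 6.9·n = (18.10, -25.26), K = D − 6.9·n = (5.381, -30.61). Then |AV| = |V − A| = 31.08.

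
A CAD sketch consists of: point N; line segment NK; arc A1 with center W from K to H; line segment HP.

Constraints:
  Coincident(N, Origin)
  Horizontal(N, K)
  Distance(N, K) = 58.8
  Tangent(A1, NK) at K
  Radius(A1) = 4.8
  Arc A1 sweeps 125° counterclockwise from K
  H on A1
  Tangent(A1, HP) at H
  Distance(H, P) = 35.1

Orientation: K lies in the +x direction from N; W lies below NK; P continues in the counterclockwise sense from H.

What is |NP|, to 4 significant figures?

83.33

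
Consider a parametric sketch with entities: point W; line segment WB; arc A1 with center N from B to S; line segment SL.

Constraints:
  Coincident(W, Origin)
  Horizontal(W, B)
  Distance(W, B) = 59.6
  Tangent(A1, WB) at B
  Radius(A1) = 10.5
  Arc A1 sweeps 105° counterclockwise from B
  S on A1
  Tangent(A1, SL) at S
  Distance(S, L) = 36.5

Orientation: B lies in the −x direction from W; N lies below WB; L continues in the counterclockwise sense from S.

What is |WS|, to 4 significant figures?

70.98

W is at the origin; W and B share the same y with |WB| = 59.6 and B on the −x side, so B = (-59.60, 0.000). Since A1 is tangent to WB there, NB ⟂ WB, so N = B + (0, -10.5) = (-59.60, -10.50). On A1, B sits at bearing 90° from N; a 105° counterclockwise sweep puts S at bearing 195°, so S = N + 10.5·(cos 195°, sin 195°) = (-69.74, -13.22). Then |WS| = |S − W| = 70.98.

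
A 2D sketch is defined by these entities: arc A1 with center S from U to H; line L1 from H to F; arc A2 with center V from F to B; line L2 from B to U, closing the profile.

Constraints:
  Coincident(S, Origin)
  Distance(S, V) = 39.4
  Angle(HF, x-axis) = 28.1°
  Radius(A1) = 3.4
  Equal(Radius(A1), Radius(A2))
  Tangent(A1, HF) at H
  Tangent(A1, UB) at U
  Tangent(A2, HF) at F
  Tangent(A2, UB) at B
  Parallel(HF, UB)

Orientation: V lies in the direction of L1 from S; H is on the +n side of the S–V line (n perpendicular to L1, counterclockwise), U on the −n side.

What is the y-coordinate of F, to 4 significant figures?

21.56

The slot axis is L1's direction at 28.1°, so u = (cos 28.1°, sin 28.1°) = (0.8821, 0.4710) and n = (−sin 28.1°, cos 28.1°) = (-0.4710, 0.8821). S is at the origin and V lies 39.4 along u from S, so V = 39.4·u = (34.76, 18.56). Tangency of A1 to both parallel lines with radius 3.4 puts H and U at S ± 3.4·n: H = (-1.601, 2.999), U = (1.601, -2.999). Equal radii place F and B the same way about V: F = V + 3.4·n = (33.15, 21.56), B = V − 3.4·n = (36.36, 15.56). So F.y = 21.56.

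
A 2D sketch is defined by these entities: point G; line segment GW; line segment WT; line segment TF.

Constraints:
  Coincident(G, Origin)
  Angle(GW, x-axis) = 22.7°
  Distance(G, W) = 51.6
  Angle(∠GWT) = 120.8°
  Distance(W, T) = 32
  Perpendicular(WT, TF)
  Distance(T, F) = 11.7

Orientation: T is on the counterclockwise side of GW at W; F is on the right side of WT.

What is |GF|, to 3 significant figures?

80.9

∠GWT = 120.8°, so WT runs at 22.7° + (180° − 120.8°) = 81.9° from the x-axis; with |WT| = 32.0, T = W + 32.0·(cos 81.9°, sin 81.9°) = (52.1, 51.6). WT is perpendicular to TF; with |TF| = 11.7 on the right of WT, F = T + 11.7·(0.990, -0.141) = (63.7, 49.9). Then |GF| = |F − G| = 80.9.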